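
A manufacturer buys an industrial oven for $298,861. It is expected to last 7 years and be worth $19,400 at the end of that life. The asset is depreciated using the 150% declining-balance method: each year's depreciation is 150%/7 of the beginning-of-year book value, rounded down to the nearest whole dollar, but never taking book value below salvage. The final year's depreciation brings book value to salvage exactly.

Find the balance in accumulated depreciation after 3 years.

$153,895

Depreciable base = $298,861 − $19,400 = $279,461.
Year 1: ⌊$298,861 × 150%/7⌋ = $64,041. Book value $234,820.
Year 2: ⌊$234,820 × 150%/7⌋ = $50,318. Book value $184,502.
Year 3: ⌊$184,502 × 150%/7⌋ = $39,536. Book value $144,966.
Accumulated through year 3 = $298,861 − $144,966 = $153,895.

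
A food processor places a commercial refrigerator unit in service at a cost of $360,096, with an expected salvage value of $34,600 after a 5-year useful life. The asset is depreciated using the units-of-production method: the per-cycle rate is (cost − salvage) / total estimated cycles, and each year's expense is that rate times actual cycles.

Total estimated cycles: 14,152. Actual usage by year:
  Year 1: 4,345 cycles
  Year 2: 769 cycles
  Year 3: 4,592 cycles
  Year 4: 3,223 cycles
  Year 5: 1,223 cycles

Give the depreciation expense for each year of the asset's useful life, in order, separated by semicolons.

$99,935; $17,687; $105,616; $74,129; $28,129

Depreciable base = $360,096 − $34,600 = $325,496.
Rate = $325,496 / 14,152 cycles = $23 per cycle.
Year 1: 4,345 × $23 = $99,935. Book value $260,161.
Year 2: 769 × $23 = $17,687. Book value $242,474.
Year 3: 4,592 × $23 = $105,616. Book value $136,858.
Year 4: 3,223 × $23 = $74,129. Book value $62,729.
Year 5: 1,223 × $23 = $28,129. Book value $34,600.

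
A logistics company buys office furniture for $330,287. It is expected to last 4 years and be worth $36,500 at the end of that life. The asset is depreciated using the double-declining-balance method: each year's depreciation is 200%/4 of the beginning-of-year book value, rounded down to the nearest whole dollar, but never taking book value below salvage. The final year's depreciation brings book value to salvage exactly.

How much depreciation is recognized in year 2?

Depreciable base = $330,287 − $36,500 = $293,787.
Year 1: ⌊$330,287 × 200%/4⌋ = $165,143. Book value $165,144.
Year 2: ⌊$165,144 × 200%/4⌋ = $82,572. Book value $82,572.

$82,572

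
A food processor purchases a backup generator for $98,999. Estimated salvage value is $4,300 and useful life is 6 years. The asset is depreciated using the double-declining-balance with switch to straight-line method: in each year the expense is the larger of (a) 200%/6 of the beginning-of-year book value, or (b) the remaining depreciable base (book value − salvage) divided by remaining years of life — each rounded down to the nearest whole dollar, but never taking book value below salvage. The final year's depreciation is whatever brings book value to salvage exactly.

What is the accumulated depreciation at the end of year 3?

Depreciable base = $98,999 − $4,300 = $94,699.
Year 1: DB = ⌊$98,999 × 200%/6⌋ = $32,999; SL = ⌊$94,699/6⌋ = $15,783 → take DB $32,999. Book value $66,000.
Year 2: DB = ⌊$66,000 × 200%/6⌋ = $22,000; SL = ⌊$61,700/5⌋ = $12,340 → take DB $22,000. Book value $44,000.
Year 3: DB = ⌊$44,000 × 200%/6⌋ = $14,666; SL = ⌊$39,700/4⌋ = $9,925 → take DB $14,666. Book value $29,334.
Accumulated through year 3 = $98,999 − $29,334 = $69,665.

$69,665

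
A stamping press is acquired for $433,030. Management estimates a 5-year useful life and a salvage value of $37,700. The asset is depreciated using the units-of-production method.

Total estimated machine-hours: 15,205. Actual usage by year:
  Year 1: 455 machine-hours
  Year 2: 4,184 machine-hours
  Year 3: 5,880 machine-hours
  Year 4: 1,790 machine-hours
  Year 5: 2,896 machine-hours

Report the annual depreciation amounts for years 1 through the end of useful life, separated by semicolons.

$11,830; $108,784; $152,880; $46,540; $75,296

Depreciable base = $433,030 − $37,700 = $395,330.
Rate = $395,330 / 15,205 machine-hours = $26 per machine-hour.
Year 1: 455 × $26 = $11,830. Book value $421,200.
Year 2: 4,184 × $26 = $108,784. Book value $312,416.
Year 3: 5,880 × $26 = $152,880. Book value $159,536.
Year 4: 1,790 × $26 = $46,540. Book value $112,996.
Year 5: 2,896 × $26 = $75,296. Book value $37,700.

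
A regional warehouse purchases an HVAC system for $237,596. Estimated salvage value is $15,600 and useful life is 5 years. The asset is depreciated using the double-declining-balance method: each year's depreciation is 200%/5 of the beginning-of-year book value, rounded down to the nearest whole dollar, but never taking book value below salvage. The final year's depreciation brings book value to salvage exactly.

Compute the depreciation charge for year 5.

Depreciable base = $237,596 − $15,600 = $221,996.
Year 1: ⌊$237,596 × 200%/5⌋ = $95,038. Book value $142,558.
Year 2: ⌊$142,558 × 200%/5⌋ = $57,023. Book value $85,535.
Year 3: ⌊$85,535 × 200%/5⌋ = $34,214. Book value $51,321.
Year 4: ⌊$51,321 × 200%/5⌋ = $20,528. Book value $30,793.
Year 5 (final): $30,793 − $15,600 = $15,193. Book value $15,600.

$15,193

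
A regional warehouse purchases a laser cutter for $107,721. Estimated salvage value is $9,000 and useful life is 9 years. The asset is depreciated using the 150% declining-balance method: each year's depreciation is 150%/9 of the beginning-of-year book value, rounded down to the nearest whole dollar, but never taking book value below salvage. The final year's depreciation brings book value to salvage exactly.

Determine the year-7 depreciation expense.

$6,012

Depreciable base = $107,721 − $9,000 = $98,721.
Year 1: ⌊$107,721 × 150%/9⌋ = $17,953. Book value $89,768.
Year 2: ⌊$89,768 × 150%/9⌋ = $14,961. Book value $74,807.
Year 3: ⌊$74,807 × 150%/9⌋ = $12,467. Book value $62,340.
Year 4: ⌊$62,340 × 150%/9⌋ = $10,390. Book value $51,950.
Year 5: ⌊$51,950 × 150%/9⌋ = $8,658. Book value $43,292.
Year 6: ⌊$43,292 × 150%/9⌋ = $7,215. Book value $36,077.
Year 7: ⌊$36,077 × 150%/9⌋ = $6,012. Book value $30,065.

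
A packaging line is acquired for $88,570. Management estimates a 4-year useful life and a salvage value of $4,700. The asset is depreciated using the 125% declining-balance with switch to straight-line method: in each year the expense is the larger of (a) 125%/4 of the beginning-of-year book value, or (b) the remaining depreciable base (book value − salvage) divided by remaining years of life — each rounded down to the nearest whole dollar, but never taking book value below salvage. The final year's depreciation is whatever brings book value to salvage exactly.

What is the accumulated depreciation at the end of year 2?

$46,706

Depreciable base = $88,570 − $4,700 = $83,870.
Year 1: DB = ⌊$88,570 × 125%/4⌋ = $27,678; SL = ⌊$83,870/4⌋ = $20,967 → take DB $27,678. Book value $60,892.
Year 2: DB = ⌊$60,892 × 125%/4⌋ = $19,028; SL = ⌊$56,192/3⌋ = $18,730 → take DB $19,028. Book value $41,864.
Accumulated through year 2 = $88,570 − $41,864 = $46,706.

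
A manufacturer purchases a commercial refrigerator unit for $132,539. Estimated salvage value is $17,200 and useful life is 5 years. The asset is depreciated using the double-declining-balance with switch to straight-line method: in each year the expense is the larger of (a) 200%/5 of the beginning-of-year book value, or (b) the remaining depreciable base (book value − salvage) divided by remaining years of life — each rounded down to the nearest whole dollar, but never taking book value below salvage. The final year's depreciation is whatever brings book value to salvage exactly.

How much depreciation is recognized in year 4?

$11,429

Depreciable base = $132,539 − $17,200 = $115,339.
Year 1: DB = ⌊$132,539 × 200%/5⌋ = $53,015; SL = ⌊$115,339/5⌋ = $23,067 → take DB $53,015. Book value $79,524.
Year 2: DB = ⌊$79,524 × 200%/5⌋ = $31,809; SL = ⌊$62,324/4⌋ = $15,581 → take DB $31,809. Book value $47,715.
Year 3: DB = ⌊$47,715 × 200%/5⌋ = $19,086; SL = ⌊$30,515/3⌋ = $10,171 → take DB $19,086. Book value $28,629.
Year 4: DB = ⌊$28,629 × 200%/5⌋ = $11,451; SL = ⌊$11,429/2⌋ = $5,714 → take DB $11,451, capped at $11,429. Book value $17,200.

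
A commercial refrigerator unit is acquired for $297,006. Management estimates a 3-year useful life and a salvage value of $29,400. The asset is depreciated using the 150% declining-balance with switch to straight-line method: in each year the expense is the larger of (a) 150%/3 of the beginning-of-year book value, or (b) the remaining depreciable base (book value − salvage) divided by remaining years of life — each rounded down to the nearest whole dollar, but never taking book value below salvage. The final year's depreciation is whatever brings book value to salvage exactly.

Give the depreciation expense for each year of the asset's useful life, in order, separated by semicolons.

$148,503; $74,251; $44,852

Depreciable base = $297,006 − $29,400 = $267,606.
Year 1: DB = ⌊$297,006 × 150%/3⌋ = $148,503; SL = ⌊$267,606/3⌋ = $89,202 → take DB $148,503. Book value $148,503.
Year 2: DB = ⌊$148,503 × 150%/3⌋ = $74,251; SL = ⌊$119,103/2⌋ = $59,551 → take DB $74,251. Book value $74,252.
Year 3 (final): $74,252 − $29,400 = $44,852. Book value $29,400.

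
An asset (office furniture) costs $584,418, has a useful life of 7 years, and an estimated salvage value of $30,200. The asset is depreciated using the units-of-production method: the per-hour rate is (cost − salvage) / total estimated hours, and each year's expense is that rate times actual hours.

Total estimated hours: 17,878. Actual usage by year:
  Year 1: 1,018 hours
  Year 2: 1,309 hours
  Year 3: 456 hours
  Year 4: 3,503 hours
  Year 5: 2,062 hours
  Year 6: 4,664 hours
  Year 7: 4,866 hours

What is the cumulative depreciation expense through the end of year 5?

Depreciable base = $584,418 − $30,200 = $554,218.
Rate = $554,218 / 17,878 hours = $31 per hour.
Year 1: 1,018 × $31 = $31,558. Book value $552,860.
Year 2: 1,309 × $31 = $40,579. Book value $512,281.
Year 3: 456 × $31 = $14,136. Book value $498,145.
Year 4: 3,503 × $31 = $108,593. Book value $389,552.
Year 5: 2,062 × $31 = $63,922. Book value $325,630.
Accumulated through year 5 = $584,418 − $325,630 = $258,788.

$258,788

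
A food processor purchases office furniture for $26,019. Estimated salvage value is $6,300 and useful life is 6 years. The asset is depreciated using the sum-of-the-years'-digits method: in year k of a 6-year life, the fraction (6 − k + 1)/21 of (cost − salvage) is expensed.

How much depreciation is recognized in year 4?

$2,817

Depreciable base = $26,019 − $6,300 = $19,719.
Sum of the years' digits = 6+5+4+3+2+1 = 21.
Year 1: $19,719 × 6/21 = $5,634. Book value $20,385.
Year 2: $19,719 × 5/21 = $4,695. Book value $15,690.
Year 3: $19,719 × 4/21 = $3,756. Book value $11,934.
Year 4: $19,719 × 3/21 = $2,817. Book value $9,117.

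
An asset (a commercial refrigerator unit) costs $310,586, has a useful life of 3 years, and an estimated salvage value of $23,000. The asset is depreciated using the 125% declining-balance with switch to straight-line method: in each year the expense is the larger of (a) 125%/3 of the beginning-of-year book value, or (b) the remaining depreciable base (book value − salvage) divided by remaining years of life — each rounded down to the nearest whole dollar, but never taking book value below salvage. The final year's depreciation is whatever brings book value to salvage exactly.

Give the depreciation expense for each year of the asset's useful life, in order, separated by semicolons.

Depreciable base = $310,586 − $23,000 = $287,586.
Year 1: DB = ⌊$310,586 × 125%/3⌋ = $129,410; SL = ⌊$287,586/3⌋ = $95,862 → take DB $129,410. Book value $181,176.
Year 2: DB = ⌊$181,176 × 125%/3⌋ = $75,490; SL = ⌊$158,176/2⌋ = $79,088 → take SL $79,088. Book value $102,088.
Year 3 (final): $102,088 − $23,000 = $79,088. Book value $23,000.

$129,410; $79,088; $79,088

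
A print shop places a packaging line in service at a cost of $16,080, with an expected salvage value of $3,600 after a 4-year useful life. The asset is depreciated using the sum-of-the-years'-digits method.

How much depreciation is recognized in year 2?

Depreciable base = $16,080 − $3,600 = $12,480.
Sum of the years' digits = 4+3+2+1 = 10.
Year 1: $12,480 × 4/10 = $4,992. Book value $11,088.
Year 2: $12,480 × 3/10 = $3,744. Book value $7,344.

$3,744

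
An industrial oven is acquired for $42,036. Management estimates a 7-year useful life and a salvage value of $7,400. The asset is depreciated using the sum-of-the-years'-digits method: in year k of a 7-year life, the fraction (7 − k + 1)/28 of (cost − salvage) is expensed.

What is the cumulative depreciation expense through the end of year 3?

$22,266

Depreciable base = $42,036 − $7,400 = $34,636.
Sum of the years' digits = 7+6+5+4+3+2+1 = 28.
Year 1: $34,636 × 7/28 = $8,659. Book value $33,377.
Year 2: $34,636 × 6/28 = $7,422. Book value $25,955.
Year 3: $34,636 × 5/28 = $6,185. Book value $19,770.
Accumulated through year 3 = $42,036 − $19,770 = $22,266.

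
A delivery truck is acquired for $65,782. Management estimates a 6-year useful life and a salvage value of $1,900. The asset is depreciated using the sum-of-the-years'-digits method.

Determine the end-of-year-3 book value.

Depreciable base = $65,782 − $1,900 = $63,882.
Sum of the years' digits = 6+5+4+3+2+1 = 21.
Year 1: $63,882 × 6/21 = $18,252. Book value $47,530.
Year 2: $63,882 × 5/21 = $15,210. Book value $32,320.
Year 3: $63,882 × 4/21 = $12,168. Book value $20,152.

$20,152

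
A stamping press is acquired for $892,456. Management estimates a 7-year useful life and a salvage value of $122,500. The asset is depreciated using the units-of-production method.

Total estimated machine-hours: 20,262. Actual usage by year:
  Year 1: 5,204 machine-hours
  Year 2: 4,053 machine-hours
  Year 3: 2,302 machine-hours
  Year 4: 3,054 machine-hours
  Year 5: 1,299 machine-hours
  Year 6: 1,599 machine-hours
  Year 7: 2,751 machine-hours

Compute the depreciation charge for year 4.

Depreciable base = $892,456 − $122,500 = $769,956.
Rate = $769,956 / 20,262 machine-hours = $38 per machine-hour.
Year 1: 5,204 × $38 = $197,752. Book value $694,704.
Year 2: 4,053 × $38 = $154,014. Book value $540,690.
Year 3: 2,302 × $38 = $87,476. Book value $453,214.
Year 4: 3,054 × $38 = $116,052. Book value $337,162.

$116,052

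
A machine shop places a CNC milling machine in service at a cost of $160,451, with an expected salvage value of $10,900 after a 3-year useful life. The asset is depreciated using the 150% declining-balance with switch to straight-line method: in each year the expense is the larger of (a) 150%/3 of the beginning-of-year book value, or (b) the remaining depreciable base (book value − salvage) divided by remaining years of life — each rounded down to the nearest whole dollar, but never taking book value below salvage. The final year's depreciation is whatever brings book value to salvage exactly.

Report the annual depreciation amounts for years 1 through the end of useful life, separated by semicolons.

$80,225; $40,113; $29,213

Depreciable base = $160,451 − $10,900 = $149,551.
Year 1: DB = ⌊$160,451 × 150%/3⌋ = $80,225; SL = ⌊$149,551/3⌋ = $49,850 → take DB $80,225. Book value $80,226.
Year 2: DB = ⌊$80,226 × 150%/3⌋ = $40,113; SL = ⌊$69,326/2⌋ = $34,663 → take DB $40,113. Book value $40,113.
Year 3 (final): $40,113 − $10,900 = $29,213. Book value $10,900.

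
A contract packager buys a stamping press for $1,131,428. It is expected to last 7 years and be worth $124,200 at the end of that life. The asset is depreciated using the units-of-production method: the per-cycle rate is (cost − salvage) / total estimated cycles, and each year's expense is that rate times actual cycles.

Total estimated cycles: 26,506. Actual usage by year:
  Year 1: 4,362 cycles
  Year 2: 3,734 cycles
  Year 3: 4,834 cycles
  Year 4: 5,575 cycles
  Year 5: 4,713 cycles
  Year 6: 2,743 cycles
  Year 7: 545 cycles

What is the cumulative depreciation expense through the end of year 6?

Depreciable base = $1,131,428 − $124,200 = $1,007,228.
Rate = $1,007,228 / 26,506 cycles = $38 per cycle.
Year 1: 4,362 × $38 = $165,756. Book value $965,672.
Year 2: 3,734 × $38 = $141,892. Book value $823,780.
Year 3: 4,834 × $38 = $183,692. Book value $640,088.
Year 4: 5,575 × $38 = $211,850. Book value $428,238.
Year 5: 4,713 × $38 = $179,094. Book value $249,144.
Year 6: 2,743 × $38 = $104,234. Book value $144,910.
Accumulated through year 6 = $1,131,428 − $144,910 = $986,518.

$986,518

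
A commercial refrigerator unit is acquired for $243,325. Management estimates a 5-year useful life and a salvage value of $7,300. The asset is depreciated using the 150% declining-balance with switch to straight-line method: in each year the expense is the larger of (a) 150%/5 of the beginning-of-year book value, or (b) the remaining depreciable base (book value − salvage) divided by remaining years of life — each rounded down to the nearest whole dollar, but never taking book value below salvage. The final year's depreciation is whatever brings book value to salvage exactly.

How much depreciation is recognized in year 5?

$37,310

Depreciable base = $243,325 − $7,300 = $236,025.
Year 1: DB = ⌊$243,325 × 150%/5⌋ = $72,997; SL = ⌊$236,025/5⌋ = $47,205 → take DB $72,997. Book value $170,328.
Year 2: DB = ⌊$170,328 × 150%/5⌋ = $51,098; SL = ⌊$163,028/4⌋ = $40,757 → take DB $51,098. Book value $119,230.
Year 3: DB = ⌊$119,230 × 150%/5⌋ = $35,769; SL = ⌊$111,930/3⌋ = $37,310 → take SL $37,310. Book value $81,920.
Year 4: DB = ⌊$81,920 × 150%/5⌋ = $24,576; SL = ⌊$74,620/2⌋ = $37,310 → take SL $37,310. Book value $44,610.
Year 5 (final): $44,610 − $7,300 = $37,310. Book value $7,300.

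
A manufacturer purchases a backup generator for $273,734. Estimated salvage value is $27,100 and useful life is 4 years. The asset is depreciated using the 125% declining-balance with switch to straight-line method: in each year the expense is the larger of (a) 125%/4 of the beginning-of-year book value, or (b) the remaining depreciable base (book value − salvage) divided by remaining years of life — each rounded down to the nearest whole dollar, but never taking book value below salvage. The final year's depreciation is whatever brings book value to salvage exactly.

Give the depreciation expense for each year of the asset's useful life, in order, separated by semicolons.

$85,541; $58,810; $51,141; $51,142

Depreciable base = $273,734 − $27,100 = $246,634.
Year 1: DB = ⌊$273,734 × 125%/4⌋ = $85,541; SL = ⌊$246,634/4⌋ = $61,658 → take DB $85,541. Book value $188,193.
Year 2: DB = ⌊$188,193 × 125%/4⌋ = $58,810; SL = ⌊$161,093/3⌋ = $53,697 → take DB $58,810. Book value $129,383.
Year 3: DB = ⌊$129,383 × 125%/4⌋ = $40,432; SL = ⌊$102,283/2⌋ = $51,141 → take SL $51,141. Book value $78,242.
Year 4 (final): $78,242 − $27,100 = $51,142. Book value $27,100.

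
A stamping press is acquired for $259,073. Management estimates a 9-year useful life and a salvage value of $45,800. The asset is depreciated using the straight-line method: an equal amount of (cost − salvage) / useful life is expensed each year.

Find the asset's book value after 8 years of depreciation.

Depreciable base = $259,073 − $45,800 = $213,273.
Annual expense = $213,273 / 9 = $23,697.
End of year 1: book value $235,376.
End of year 2: book value $211,679.
End of year 3: book value $187,982.
End of year 4: book value $164,285.
End of year 5: book value $140,588.
End of year 6: book value $116,891.
End of year 7: book value $93,194.
End of year 8: book value $69,497.

$69,497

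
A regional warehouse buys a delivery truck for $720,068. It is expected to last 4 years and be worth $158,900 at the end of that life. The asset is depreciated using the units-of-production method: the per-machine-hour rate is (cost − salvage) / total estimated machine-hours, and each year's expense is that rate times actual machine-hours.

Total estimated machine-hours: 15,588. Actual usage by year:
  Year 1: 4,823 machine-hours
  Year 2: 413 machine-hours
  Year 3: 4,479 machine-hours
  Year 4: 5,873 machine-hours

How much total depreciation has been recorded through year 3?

Depreciable base = $720,068 − $158,900 = $561,168.
Rate = $561,168 / 15,588 machine-hours = $36 per machine-hour.
Year 1: 4,823 × $36 = $173,628. Book value $546,440.
Year 2: 413 × $36 = $14,868. Book value $531,572.
Year 3: 4,479 × $36 = $161,244. Book value $370,328.
Accumulated through year 3 = $720,068 − $370,328 = $349,740.

$349,740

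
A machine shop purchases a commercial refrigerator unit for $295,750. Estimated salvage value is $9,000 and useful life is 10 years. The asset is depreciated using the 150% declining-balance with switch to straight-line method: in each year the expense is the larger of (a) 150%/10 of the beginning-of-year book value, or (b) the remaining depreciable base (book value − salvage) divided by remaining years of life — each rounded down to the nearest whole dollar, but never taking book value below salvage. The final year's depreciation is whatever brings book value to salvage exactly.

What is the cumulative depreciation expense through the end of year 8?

$238,288

Depreciable base = $295,750 − $9,000 = $286,750.
Year 1: DB = ⌊$295,750 × 150%/10⌋ = $44,362; SL = ⌊$286,750/10⌋ = $28,675 → take DB $44,362. Book value $251,388.
Year 2: DB = ⌊$251,388 × 150%/10⌋ = $37,708; SL = ⌊$242,388/9⌋ = $26,932 → take DB $37,708. Book value $213,680.
Year 3: DB = ⌊$213,680 × 150%/10⌋ = $32,052; SL = ⌊$204,680/8⌋ = $25,585 → take DB $32,052. Book value $181,628.
Year 4: DB = ⌊$181,628 × 150%/10⌋ = $27,244; SL = ⌊$172,628/7⌋ = $24,661 → take DB $27,244. Book value $154,384.
Year 5: DB = ⌊$154,384 × 150%/10⌋ = $23,157; SL = ⌊$145,384/6⌋ = $24,230 → take SL $24,230. Book value $130,154.
Year 6: DB = ⌊$130,154 × 150%/10⌋ = $19,523; SL = ⌊$121,154/5⌋ = $24,230 → take SL $24,230. Book value $105,924.
Year 7: DB = ⌊$105,924 × 150%/10⌋ = $15,888; SL = ⌊$96,924/4⌋ = $24,231 → take SL $24,231. Book value $81,693.
Year 8: DB = ⌊$81,693 × 150%/10⌋ = $12,253; SL = ⌊$72,693/3⌋ = $24,231 → take SL $24,231. Book value $57,462.
Accumulated through year 8 = $295,750 − $57,462 = $238,288.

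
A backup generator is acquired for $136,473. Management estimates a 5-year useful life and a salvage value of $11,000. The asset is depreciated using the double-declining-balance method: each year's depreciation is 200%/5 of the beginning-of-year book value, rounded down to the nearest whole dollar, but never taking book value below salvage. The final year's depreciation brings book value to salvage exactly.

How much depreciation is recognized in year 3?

$19,652

Depreciable base = $136,473 − $11,000 = $125,473.
Year 1: ⌊$136,473 × 200%/5⌋ = $54,589. Book value $81,884.
Year 2: ⌊$81,884 × 200%/5⌋ = $32,753. Book value $49,131.
Year 3: ⌊$49,131 × 200%/5⌋ = $19,652. Book value $29,479.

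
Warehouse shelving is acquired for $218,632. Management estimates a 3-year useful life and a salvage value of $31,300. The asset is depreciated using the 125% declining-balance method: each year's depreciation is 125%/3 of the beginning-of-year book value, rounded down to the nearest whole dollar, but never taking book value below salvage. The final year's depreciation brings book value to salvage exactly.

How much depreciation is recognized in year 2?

$53,140

Depreciable base = $218,632 − $31,300 = $187,332.
Year 1: ⌊$218,632 × 125%/3⌋ = $91,096. Book value $127,536.
Year 2: ⌊$127,536 × 125%/3⌋ = $53,140. Book value $74,396.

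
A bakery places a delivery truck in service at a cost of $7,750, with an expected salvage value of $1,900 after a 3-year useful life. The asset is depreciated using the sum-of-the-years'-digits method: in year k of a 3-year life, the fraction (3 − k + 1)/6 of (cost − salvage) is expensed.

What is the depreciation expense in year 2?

Depreciable base = $7,750 − $1,900 = $5,850.
Sum of the years' digits = 3+2+1 = 6.
Year 1: $5,850 × 3/6 = $2,925. Book value $4,825.
Year 2: $5,850 × 2/6 = $1,950. Book value $2,875.

$1,950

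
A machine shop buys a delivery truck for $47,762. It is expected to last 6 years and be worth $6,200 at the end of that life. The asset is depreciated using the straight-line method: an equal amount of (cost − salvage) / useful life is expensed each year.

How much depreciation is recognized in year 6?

Depreciable base = $47,762 − $6,200 = $41,562.
Annual expense = $41,562 / 6 = $6,927.

$6,927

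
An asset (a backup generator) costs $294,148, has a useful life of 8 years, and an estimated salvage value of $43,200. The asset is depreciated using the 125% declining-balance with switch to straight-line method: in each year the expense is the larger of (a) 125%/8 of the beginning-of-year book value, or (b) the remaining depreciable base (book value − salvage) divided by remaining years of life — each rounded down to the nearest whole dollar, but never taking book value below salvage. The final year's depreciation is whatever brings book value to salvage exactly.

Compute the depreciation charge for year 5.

$26,470

Depreciable base = $294,148 − $43,200 = $250,948.
Year 1: DB = ⌊$294,148 × 125%/8⌋ = $45,960; SL = ⌊$250,948/8⌋ = $31,368 → take DB $45,960. Book value $248,188.
Year 2: DB = ⌊$248,188 × 125%/8⌋ = $38,779; SL = ⌊$204,988/7⌋ = $29,284 → take DB $38,779. Book value $209,409.
Year 3: DB = ⌊$209,409 × 125%/8⌋ = $32,720; SL = ⌊$166,209/6⌋ = $27,701 → take DB $32,720. Book value $176,689.
Year 4: DB = ⌊$176,689 × 125%/8⌋ = $27,607; SL = ⌊$133,489/5⌋ = $26,697 → take DB $27,607. Book value $149,082.
Year 5: DB = ⌊$149,082 × 125%/8⌋ = $23,294; SL = ⌊$105,882/4⌋ = $26,470 → take SL $26,470. Book value $122,612.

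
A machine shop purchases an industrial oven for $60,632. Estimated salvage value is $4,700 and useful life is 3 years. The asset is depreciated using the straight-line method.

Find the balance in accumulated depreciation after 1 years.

$18,644

Depreciable base = $60,632 − $4,700 = $55,932.
Annual expense = $55,932 / 3 = $18,644.
End of year 1: book value $41,988.
Accumulated through year 1 = $60,632 − $41,988 = $18,644.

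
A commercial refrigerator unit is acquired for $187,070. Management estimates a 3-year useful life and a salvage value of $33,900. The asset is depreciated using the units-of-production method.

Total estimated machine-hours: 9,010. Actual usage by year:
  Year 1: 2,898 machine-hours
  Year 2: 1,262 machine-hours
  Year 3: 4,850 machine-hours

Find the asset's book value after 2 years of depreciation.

Depreciable base = $187,070 − $33,900 = $153,170.
Rate = $153,170 / 9,010 machine-hours = $17 per machine-hour.
Year 1: 2,898 × $17 = $49,266. Book value $137,804.
Year 2: 1,262 × $17 = $21,454. Book value $116,350.

$116,350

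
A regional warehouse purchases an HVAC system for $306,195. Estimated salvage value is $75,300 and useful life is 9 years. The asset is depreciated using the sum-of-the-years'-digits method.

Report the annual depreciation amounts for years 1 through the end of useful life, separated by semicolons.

$46,179; $41,048; $35,917; $30,786; $25,655; $20,524; $15,393; $10,262; $5,131

Depreciable base = $306,195 − $75,300 = $230,895.
Sum of the years' digits = 9+8+7+6+5+4+3+2+1 = 45.
Year 1: $230,895 × 9/45 = $46,179. Book value $260,016.
Year 2: $230,895 × 8/45 = $41,048. Book value $218,968.
Year 3: $230,895 × 7/45 = $35,917. Book value $183,051.
Year 4: $230,895 × 6/45 = $30,786. Book value $152,265.
Year 5: $230,895 × 5/45 = $25,655. Book value $126,610.
Year 6: $230,895 × 4/45 = $20,524. Book value $106,086.
Year 7: $230,895 × 3/45 = $15,393. Book value $90,693.
Year 8: $230,895 × 2/45 = $10,262. Book value $80,431.
Year 9: $230,895 × 1/45 = $5,131. Book value $75,300.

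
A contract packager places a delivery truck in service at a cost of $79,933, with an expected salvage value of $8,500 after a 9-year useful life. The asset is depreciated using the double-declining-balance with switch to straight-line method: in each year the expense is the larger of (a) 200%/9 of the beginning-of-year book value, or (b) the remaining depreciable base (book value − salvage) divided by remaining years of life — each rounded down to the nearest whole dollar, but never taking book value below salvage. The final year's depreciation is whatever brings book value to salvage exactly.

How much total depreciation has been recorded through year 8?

Depreciable base = $79,933 − $8,500 = $71,433.
Year 1: DB = ⌊$79,933 × 200%/9⌋ = $17,762; SL = ⌊$71,433/9⌋ = $7,937 → take DB $17,762. Book value $62,171.
Year 2: DB = ⌊$62,171 × 200%/9⌋ = $13,815; SL = ⌊$53,671/8⌋ = $6,708 → take DB $13,815. Book value $48,356.
Year 3: DB = ⌊$48,356 × 200%/9⌋ = $10,745; SL = ⌊$39,856/7⌋ = $5,693 → take DB $10,745. Book value $37,611.
Year 4: DB = ⌊$37,611 × 200%/9⌋ = $8,358; SL = ⌊$29,111/6⌋ = $4,851 → take DB $8,358. Book value $29,253.
Year 5: DB = ⌊$29,253 × 200%/9⌋ = $6,500; SL = ⌊$20,753/5⌋ = $4,150 → take DB $6,500. Book value $22,753.
Year 6: DB = ⌊$22,753 × 200%/9⌋ = $5,056; SL = ⌊$14,253/4⌋ = $3,563 → take DB $5,056. Book value $17,697.
Year 7: DB = ⌊$17,697 × 200%/9⌋ = $3,932; SL = ⌊$9,197/3⌋ = $3,065 → take DB $3,932. Book value $13,765.
Year 8: DB = ⌊$13,765 × 200%/9⌋ = $3,058; SL = ⌊$5,265/2⌋ = $2,632 → take DB $3,058. Book value $10,707.
Accumulated through year 8 = $79,933 − $10,707 = $69,226.

$69,226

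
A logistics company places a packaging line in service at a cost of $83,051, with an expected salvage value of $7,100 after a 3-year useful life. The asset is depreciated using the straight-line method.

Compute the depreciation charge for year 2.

$25,317

Depreciable base = $83,051 − $7,100 = $75,951.
Annual expense = $75,951 / 3 = $25,317.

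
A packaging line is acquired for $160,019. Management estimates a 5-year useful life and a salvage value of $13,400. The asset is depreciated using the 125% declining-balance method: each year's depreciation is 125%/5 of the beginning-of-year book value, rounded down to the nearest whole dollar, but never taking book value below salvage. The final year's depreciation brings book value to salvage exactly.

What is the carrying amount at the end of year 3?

$67,509

Depreciable base = $160,019 − $13,400 = $146,619.
Year 1: ⌊$160,019 × 125%/5⌋ = $40,004. Book value $120,015.
Year 2: ⌊$120,015 × 125%/5⌋ = $30,003. Book value $90,012.
Year 3: ⌊$90,012 × 125%/5⌋ = $22,503. Book value $67,509.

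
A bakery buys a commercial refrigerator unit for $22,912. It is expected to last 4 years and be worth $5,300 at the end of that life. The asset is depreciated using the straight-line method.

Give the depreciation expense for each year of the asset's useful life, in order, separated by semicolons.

Depreciable base = $22,912 − $5,300 = $17,612.
Annual expense = $17,612 / 4 = $4,403.
End of year 1: book value $18,509.
End of year 2: book value $14,106.
End of year 3: book value $9,703.
End of year 4: book value $5,300.

$4,403; $4,403; $4,403; $4,403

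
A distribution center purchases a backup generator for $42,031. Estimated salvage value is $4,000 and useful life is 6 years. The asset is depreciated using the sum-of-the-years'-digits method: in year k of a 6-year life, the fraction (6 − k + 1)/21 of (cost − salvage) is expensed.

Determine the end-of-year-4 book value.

Depreciable base = $42,031 − $4,000 = $38,031.
Sum of the years' digits = 6+5+4+3+2+1 = 21.
Year 1: $38,031 × 6/21 = $10,866. Book value $31,165.
Year 2: $38,031 × 5/21 = $9,055. Book value $22,110.
Year 3: $38,031 × 4/21 = $7,244. Book value $14,866.
Year 4: $38,031 × 3/21 = $5,433. Book value $9,433.

$9,433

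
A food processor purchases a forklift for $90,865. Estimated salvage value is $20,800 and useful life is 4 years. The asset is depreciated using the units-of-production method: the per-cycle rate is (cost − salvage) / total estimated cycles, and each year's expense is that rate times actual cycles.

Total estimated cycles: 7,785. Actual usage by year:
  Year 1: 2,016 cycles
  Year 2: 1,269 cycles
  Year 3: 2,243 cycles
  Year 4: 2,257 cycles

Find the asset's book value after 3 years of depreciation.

$41,113

Depreciable base = $90,865 − $20,800 = $70,065.
Rate = $70,065 / 7,785 cycles = $9 per cycle.
Year 1: 2,016 × $9 = $18,144. Book value $72,721.
Year 2: 1,269 × $9 = $11,421. Book value $61,300.
Year 3: 2,243 × $9 = $20,187. Book value $41,113.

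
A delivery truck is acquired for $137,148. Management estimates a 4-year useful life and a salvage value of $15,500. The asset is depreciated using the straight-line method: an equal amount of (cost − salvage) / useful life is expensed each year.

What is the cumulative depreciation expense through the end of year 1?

$30,412

Depreciable base = $137,148 − $15,500 = $121,648.
Annual expense = $121,648 / 4 = $30,412.
End of year 1: book value $106,736.
Accumulated through year 1 = $137,148 − $106,736 = $30,412.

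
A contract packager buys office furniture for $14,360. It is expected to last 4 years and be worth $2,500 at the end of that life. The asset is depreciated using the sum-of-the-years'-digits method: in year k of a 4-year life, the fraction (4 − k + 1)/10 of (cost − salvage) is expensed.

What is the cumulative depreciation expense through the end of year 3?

$10,674

Depreciable base = $14,360 − $2,500 = $11,860.
Sum of the years' digits = 4+3+2+1 = 10.
Year 1: $11,860 × 4/10 = $4,744. Book value $9,616.
Year 2: $11,860 × 3/10 = $3,558. Book value $6,058.
Year 3: $11,860 × 2/10 = $2,372. Book value $3,686.
Accumulated through year 3 = $14,360 − $3,686 = $10,674.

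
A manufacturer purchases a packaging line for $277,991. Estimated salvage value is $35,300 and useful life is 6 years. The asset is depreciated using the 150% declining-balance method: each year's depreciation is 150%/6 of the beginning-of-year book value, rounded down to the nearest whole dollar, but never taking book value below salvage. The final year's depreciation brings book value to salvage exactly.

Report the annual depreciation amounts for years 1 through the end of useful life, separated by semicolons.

$69,497; $52,123; $39,092; $29,319; $21,990; $30,670

Depreciable base = $277,991 − $35,300 = $242,691.
Year 1: ⌊$277,991 × 150%/6⌋ = $69,497. Book value $208,494.
Year 2: ⌊$208,494 × 150%/6⌋ = $52,123. Book value $156,371.
Year 3: ⌊$156,371 × 150%/6⌋ = $39,092. Book value $117,279.
Year 4: ⌊$117,279 × 150%/6⌋ = $29,319. Book value $87,960.
Year 5: ⌊$87,960 × 150%/6⌋ = $21,990. Book value $65,970.
Year 6 (final): $65,970 − $35,300 = $30,670. Book value $35,300.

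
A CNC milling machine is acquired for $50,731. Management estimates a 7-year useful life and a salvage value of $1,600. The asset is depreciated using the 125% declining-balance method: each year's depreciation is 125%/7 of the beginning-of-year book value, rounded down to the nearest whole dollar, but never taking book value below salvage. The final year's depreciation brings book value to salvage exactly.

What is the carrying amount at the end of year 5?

$18,974

Depreciable base = $50,731 − $1,600 = $49,131.
Year 1: ⌊$50,731 × 125%/7⌋ = $9,059. Book value $41,672.
Year 2: ⌊$41,672 × 125%/7⌋ = $7,441. Book value $34,231.
Year 3: ⌊$34,231 × 125%/7⌋ = $6,112. Book value $28,119.
Year 4: ⌊$28,119 × 125%/7⌋ = $5,021. Book value $23,098.
Year 5: ⌊$23,098 × 125%/7⌋ = $4,124. Book value $18,974.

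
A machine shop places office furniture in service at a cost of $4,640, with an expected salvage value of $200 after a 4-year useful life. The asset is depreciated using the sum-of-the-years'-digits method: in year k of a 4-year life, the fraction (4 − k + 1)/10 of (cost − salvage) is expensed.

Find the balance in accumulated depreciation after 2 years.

Depreciable base = $4,640 − $200 = $4,440.
Sum of the years' digits = 4+3+2+1 = 10.
Year 1: $4,440 × 4/10 = $1,776. Book value $2,864.
Year 2: $4,440 × 3/10 = $1,332. Book value $1,532.
Accumulated through year 2 = $4,640 − $1,532 = $3,108.

$3,108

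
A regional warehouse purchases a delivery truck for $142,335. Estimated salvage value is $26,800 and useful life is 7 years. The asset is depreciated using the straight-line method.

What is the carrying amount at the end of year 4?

Depreciable base = $142,335 − $26,800 = $115,535.
Annual expense = $115,535 / 7 = $16,505.
End of year 1: book value $125,830.
End of year 2: book value $109,325.
End of year 3: book value $92,820.
End of year 4: book value $76,315.

$76,315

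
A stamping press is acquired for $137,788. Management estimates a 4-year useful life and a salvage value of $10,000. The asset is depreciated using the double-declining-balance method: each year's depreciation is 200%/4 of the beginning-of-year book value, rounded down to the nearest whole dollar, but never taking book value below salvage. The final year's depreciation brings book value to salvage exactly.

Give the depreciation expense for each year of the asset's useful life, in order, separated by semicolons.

Depreciable base = $137,788 − $10,000 = $127,788.
Year 1: ⌊$137,788 × 200%/4⌋ = $68,894. Book value $68,894.
Year 2: ⌊$68,894 × 200%/4⌋ = $34,447. Book value $34,447.
Year 3: ⌊$34,447 × 200%/4⌋ = $17,223. Book value $17,224.
Year 4 (final): $17,224 − $10,000 = $7,224. Book value $10,000.

$68,894; $34,447; $17,223; $7,224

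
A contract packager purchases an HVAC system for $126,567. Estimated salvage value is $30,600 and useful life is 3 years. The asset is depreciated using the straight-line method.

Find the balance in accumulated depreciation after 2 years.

Depreciable base = $126,567 − $30,600 = $95,967.
Annual expense = $95,967 / 3 = $31,989.
End of year 1: book value $94,578.
End of year 2: book value $62,589.
Accumulated through year 2 = $126,567 − $62,589 = $63,978.

$63,978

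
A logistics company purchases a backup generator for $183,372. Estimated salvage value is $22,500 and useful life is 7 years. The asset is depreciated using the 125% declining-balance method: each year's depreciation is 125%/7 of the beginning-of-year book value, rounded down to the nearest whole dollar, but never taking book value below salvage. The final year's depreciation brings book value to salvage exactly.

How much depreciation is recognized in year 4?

Depreciable base = $183,372 − $22,500 = $160,872.
Year 1: ⌊$183,372 × 125%/7⌋ = $32,745. Book value $150,627.
Year 2: ⌊$150,627 × 125%/7⌋ = $26,897. Book value $123,730.
Year 3: ⌊$123,730 × 125%/7⌋ = $22,094. Book value $101,636.
Year 4: ⌊$101,636 × 125%/7⌋ = $18,149. Book value $83,487.

$18,149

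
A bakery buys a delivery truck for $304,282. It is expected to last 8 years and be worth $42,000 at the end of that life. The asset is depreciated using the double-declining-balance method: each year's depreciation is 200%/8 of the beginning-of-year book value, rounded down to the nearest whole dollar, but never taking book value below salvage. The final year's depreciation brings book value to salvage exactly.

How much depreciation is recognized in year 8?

$0

Depreciable base = $304,282 − $42,000 = $262,282.
Year 1: ⌊$304,282 × 200%/8⌋ = $76,070. Book value $228,212.
Year 2: ⌊$228,212 × 200%/8⌋ = $57,053. Book value $171,159.
Year 3: ⌊$171,159 × 200%/8⌋ = $42,789. Book value $128,370.
Year 4: ⌊$128,370 × 200%/8⌋ = $32,092. Book value $96,278.
Year 5: ⌊$96,278 × 200%/8⌋ = $24,069. Book value $72,209.
Year 6: ⌊$72,209 × 200%/8⌋ = $18,052. Book value $54,157.
Year 7: ⌊$54,157 × 200%/8⌋ = $13,539, capped at $12,157. Book value $42,000.
Year 8 (final): $42,000 − $42,000 = $0. Book value $42,000.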